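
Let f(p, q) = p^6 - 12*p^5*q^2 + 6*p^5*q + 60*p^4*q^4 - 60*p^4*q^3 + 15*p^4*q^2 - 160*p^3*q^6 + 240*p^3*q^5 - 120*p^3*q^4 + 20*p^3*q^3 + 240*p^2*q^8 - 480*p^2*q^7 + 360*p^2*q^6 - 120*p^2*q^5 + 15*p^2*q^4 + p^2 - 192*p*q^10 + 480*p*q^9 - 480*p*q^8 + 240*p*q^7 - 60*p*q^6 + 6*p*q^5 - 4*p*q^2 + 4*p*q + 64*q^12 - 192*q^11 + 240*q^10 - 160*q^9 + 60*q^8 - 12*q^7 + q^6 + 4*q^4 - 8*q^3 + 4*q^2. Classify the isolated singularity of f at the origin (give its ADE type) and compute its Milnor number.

Type A_{5}, Milnor number mu = 5.

The Hessian of f at 0 is [[2, 4], [4, 8]] with rank 1, so corank 1. A Groebner basis of the Jacobian ideal J(f) in C{p,q} is {p^3 - 6*p^2 - 20*p*q - 8*p - 16*q, p^2*q + 2*p^2 + 6*p*q + 2*p + 4*q, -p/2 + q^2 - q}; counting standard monomials gives mu = 5. Corank 1: A-series; mu = 5 gives A_5.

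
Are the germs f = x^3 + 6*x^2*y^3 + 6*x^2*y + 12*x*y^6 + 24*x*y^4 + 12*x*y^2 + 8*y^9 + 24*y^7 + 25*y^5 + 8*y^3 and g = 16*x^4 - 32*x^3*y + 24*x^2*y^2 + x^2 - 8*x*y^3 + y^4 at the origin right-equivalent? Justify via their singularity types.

No.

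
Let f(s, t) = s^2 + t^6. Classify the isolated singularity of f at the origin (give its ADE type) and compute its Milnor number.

The Hessian of f at 0 has rank 1. Corank 1: A-series; mu = 5 gives A_5.

Type A_5, Milnor number mu = 5.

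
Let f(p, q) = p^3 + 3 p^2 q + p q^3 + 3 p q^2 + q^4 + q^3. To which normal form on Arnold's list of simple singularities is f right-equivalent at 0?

E7

The Hessian of f at 0 is [[0, 0], [0, 0]] with rank 0, so corank 2. A Groebner basis of the Jacobian ideal J(f) in C{p,q} is {p^3 + 3*p^2*q + 6*p^2 + 12*p*q + 6*q^2, -3*p^2 + p*q^2 - 6*p*q - 3*q^2, 3*p^2 + 6*p*q + q^3 + 3*q^2}; counting standard monomials gives mu = 7. Corank 2; j^3 = (p + q)^3 is a perfect cube, so E-series; the 4-jet and mu = 7 give E_7.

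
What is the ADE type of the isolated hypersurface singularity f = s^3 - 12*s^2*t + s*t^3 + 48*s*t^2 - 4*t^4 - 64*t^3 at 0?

E_7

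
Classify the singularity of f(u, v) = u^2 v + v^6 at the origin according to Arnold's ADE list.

The Hessian of f at 0 is [[0, 0], [0, 0]] with rank 0, so corank 2. A Groebner basis of the Jacobian ideal J(f) in C{u,v} is {u^2/6 + v^5, u^3, u*v}; counting standard monomials gives mu = 7. Corank 2; j^3 = u^2*v has shape L^2 M (L != M), so D-series; mu = 7 gives D_7.

D_7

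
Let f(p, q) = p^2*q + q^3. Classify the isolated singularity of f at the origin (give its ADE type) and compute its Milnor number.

Type D_4, Milnor number mu = 4.

The Hessian of f at 0 has rank 0. Corank 2; j^3 = q*(p^2 + q^2) splits into three distinct lines over C (the quadratic factor has nonzero discriminant), so D_4.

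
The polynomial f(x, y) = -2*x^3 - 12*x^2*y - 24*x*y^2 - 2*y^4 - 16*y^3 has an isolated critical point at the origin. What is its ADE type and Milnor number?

Type E6, Milnor number mu = 6.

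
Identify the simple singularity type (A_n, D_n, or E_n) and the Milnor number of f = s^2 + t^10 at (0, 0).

The Hessian of f at 0 has rank 1. Corank 1: A-series; mu = 9 gives A_9.

Type A9, Milnor number mu = 9.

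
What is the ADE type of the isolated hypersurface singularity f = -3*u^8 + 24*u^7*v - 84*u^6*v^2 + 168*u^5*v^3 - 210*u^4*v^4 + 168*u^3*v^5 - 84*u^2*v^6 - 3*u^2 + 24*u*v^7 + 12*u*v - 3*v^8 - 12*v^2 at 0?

The Hessian of f at 0 has rank 1. Corank 1: A-series; mu = 7 gives A_7.

A_7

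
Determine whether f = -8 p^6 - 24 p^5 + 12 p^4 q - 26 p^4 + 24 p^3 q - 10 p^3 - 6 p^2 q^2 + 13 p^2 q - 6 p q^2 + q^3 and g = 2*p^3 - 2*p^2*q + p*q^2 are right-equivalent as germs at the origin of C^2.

Yes.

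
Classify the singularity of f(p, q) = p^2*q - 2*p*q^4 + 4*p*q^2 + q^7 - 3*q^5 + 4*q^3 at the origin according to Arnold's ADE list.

D6

The Hessian of f at 0 is [[0, 0], [0, 0]] with rank 0, so corank 2. A Groebner basis of the Jacobian ideal J(f) in C{p,q} is {-p*q + q^4 - 2*q^2, p*q^2 + 2*q^3, p^2 + 9*p*q + 14*q^2}; counting standard monomials gives mu = 6. Corank 2; j^3 = q*(p + 2*q)^2 has shape L^2 M (L != M), so D-series; mu = 6 gives D_6.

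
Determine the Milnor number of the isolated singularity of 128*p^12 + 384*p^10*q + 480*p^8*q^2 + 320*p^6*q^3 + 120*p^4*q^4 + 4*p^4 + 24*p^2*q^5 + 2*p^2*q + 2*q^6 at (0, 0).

7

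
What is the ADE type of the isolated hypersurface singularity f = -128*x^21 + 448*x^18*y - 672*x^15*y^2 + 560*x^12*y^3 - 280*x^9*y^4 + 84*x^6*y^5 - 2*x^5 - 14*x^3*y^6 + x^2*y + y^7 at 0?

The Hessian of f at 0 has rank 0. Corank 2; j^3 = x^2*y has shape L^2 M (L != M), so D-series; mu = 8 gives D_8.

D_{8}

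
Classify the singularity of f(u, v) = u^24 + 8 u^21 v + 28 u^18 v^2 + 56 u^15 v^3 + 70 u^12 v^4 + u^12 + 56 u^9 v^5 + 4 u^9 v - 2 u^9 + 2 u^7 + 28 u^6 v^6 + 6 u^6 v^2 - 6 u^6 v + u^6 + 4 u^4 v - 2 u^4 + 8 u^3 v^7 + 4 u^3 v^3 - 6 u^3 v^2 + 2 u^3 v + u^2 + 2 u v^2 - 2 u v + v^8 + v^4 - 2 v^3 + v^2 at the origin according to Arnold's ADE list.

A_{7}

The Hessian of f at 0 is [[2, -2], [-2, 2]] with rank 1, so corank 1. A Groebner basis of the Jacobian ideal J(f) in C{u,v} is {u^2/2 + u/2 + v^4 + v^3/2 - v/2, u^3 + 43*u^2/62 - 54*u*v/31 - 33*u/62 - 51*v^3/62 + 16*v^2/31 + 33*v/62, u^2*v + 19*u^2/62 - 39*u*v/31 - 29*u/62 - 73*v^3/62 + 15*v^2/31 + 29*v/62, 9*u^2/62 + u*v^2 - 25*u*v/31 - 17*u/62 - 77*v^3/62 + 12*v^2/31 + 17*v/62}; counting standard monomials gives mu = 7. Corank 1: A-series; mu = 7 gives A_7.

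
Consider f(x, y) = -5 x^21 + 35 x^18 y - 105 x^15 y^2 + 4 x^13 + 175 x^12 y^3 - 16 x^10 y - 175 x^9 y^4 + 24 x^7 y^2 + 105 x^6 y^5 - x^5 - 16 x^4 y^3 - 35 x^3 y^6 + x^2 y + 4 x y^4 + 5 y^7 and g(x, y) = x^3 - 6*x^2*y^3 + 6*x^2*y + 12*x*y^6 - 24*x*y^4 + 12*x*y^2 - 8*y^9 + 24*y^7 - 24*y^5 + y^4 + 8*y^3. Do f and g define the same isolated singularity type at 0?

No.

The Hessian of f at 0 is [[0, 0], [0, 0]] with rank 0, so corank 2. A Groebner basis of the Jacobian ideal J(f) in C{x,y} is {-2*x^2/3 + x*y^3, x*y/2 + y^4, x^3, x^2*y}; counting standard monomials gives mu = 8. Corank 2; j^3 = x^2*y has shape L^2 M (L != M), so D-series; mu = 8 gives D_8. The Hessian of g at 0 is [[0, 0], [0, 0]] with rank 0, so corank 2. A Groebner basis of the Jacobian ideal J(g) in C{x,y} is {y^3, x^2 + 4*x*y + 4*y^2}; counting standard monomials gives mu = 6. Corank 2; j^3 = (x + 2*y)^3 is a perfect cube, so E-series; the 4-jet and mu = 6 give E_6. f is D_8 but g is E_6, hence not right-equivalent.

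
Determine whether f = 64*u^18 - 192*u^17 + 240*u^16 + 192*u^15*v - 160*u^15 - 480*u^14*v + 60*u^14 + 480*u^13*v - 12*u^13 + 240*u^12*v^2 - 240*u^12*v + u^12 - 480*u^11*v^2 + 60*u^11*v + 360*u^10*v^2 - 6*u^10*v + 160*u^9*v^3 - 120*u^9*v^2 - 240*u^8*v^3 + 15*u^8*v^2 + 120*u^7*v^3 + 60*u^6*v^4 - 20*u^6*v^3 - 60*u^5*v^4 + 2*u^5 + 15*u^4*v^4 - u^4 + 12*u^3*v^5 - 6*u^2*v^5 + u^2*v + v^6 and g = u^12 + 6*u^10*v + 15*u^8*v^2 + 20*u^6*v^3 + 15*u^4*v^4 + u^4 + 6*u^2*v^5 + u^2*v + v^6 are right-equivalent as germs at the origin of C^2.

Yes.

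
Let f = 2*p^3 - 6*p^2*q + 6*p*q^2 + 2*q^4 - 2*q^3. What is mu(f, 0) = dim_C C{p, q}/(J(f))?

6

The Hessian of f at 0 is [[0, 0], [0, 0]] with rank 0, so corank 2. A Groebner basis of the Jacobian ideal J(f) in C{p,q} is {q^3, p^2 - 2*p*q + q^2}; counting standard monomials gives mu = 6. Corank 2; j^3 = 2*(p - q)^3 is a perfect cube, so E-series; the 4-jet and mu = 6 give E_6.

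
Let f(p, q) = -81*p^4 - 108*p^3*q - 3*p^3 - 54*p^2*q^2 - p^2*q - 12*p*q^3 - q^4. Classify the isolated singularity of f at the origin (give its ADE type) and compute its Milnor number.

The Hessian of f at 0 is [[0, 0], [0, 0]] with rank 0, so corank 2. A Groebner basis of the Jacobian ideal J(f) in C{p,q} is {p*q^2, -p*q/12 + q^3, p^2 + p*q/3}; counting standard monomials gives mu = 5. Corank 2; j^3 = -p^2*(3*p + q) has shape L^2 M (L != M), so D-series; mu = 5 gives D_5.

Type D5, Milnor number mu = 5.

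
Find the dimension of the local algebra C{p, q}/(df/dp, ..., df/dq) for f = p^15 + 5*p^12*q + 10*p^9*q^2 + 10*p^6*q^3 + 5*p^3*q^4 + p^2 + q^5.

4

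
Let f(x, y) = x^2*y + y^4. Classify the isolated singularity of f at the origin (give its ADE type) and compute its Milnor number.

Type D_5, Milnor number mu = 5.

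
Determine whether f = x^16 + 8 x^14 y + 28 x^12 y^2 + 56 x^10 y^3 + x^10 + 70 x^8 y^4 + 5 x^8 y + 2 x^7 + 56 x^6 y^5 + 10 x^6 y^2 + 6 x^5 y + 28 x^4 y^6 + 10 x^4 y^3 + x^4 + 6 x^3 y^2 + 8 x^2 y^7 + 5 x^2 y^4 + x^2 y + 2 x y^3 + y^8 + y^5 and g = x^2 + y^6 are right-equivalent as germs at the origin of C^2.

No.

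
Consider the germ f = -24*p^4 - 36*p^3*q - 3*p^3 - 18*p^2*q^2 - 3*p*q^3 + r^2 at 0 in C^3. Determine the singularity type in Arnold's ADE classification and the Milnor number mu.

The Hessian of f at 0 is [[0, 0, 0], [0, 0, 0], [0, 0, 2]] with rank 1, so corank 2. A Groebner basis of the Jacobian ideal J(f) in C{p,q,r} is {3*p^2/4 + q^4 + q^3/4, p^3, p^2*q - p^2/4 - q^3/12, p^2 + p*q^2 + q^3/3, r}; counting standard monomials gives mu = 7. Corank 2; j^3 = -3*p^3 is a perfect cube, so E-series; the 4-jet and mu = 7 give E_7.

Type E_7, Milnor number mu = 7.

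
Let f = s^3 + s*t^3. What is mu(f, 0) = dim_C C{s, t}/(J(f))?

7

The Hessian of f at 0 has rank 0. Corank 2; j^3 = s^3 is a perfect cube, so E-series; the 4-jet and mu = 7 give E_7.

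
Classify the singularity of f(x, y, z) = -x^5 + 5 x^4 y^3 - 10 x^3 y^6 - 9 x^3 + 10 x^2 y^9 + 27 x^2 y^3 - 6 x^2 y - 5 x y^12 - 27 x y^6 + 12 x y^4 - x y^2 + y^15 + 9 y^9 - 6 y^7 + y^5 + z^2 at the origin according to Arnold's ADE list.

The Hessian of f at 0 has rank 1. Corank 2; j^3 = -x*(3*x + y)^2 has shape L^2 M (L != M), so D-series; mu = 6 gives D_6.

D_6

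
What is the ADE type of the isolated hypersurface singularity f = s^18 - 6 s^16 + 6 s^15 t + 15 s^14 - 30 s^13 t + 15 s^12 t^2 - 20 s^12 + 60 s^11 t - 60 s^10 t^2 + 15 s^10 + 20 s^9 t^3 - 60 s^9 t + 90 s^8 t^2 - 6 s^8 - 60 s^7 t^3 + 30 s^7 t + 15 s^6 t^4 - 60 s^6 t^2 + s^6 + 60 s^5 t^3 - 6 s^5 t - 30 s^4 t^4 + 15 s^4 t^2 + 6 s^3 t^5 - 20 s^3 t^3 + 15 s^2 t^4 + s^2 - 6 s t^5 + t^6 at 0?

A5

The Hessian of f at 0 has rank 1. Corank 1: A-series; mu = 5 gives A_5.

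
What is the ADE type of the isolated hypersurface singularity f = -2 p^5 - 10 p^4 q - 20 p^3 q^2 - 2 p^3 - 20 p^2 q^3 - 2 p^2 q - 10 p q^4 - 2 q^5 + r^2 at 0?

D6

The Hessian of f at 0 has rank 1. Corank 2; j^3 = -2*p^2*(p + q) has shape L^2 M (L != M), so D-series; mu = 6 gives D_6.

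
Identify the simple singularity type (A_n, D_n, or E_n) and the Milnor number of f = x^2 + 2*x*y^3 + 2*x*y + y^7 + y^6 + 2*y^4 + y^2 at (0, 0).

Type A6, Milnor number mu = 6.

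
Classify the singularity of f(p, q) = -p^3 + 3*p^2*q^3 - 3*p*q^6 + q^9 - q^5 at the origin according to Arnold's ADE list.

E_8

The Hessian of f at 0 has rank 0. Corank 2; j^3 = -p^3 is a perfect cube, so E-series; the 5-jet and mu = 8 give E_8.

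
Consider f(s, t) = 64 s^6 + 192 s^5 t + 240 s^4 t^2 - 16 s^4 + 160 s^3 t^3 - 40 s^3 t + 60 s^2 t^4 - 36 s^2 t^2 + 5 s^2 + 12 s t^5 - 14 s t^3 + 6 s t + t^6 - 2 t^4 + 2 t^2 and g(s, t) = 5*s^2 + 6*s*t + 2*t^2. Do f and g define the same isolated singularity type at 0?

Yes.

The Hessian of f at 0 has rank 2. Corank 0: nondegenerate Morse point, so A_1. The Hessian of g at 0 has rank 2. Corank 0: nondegenerate Morse point, so A_1. Both have type A_1, hence right-equivalent.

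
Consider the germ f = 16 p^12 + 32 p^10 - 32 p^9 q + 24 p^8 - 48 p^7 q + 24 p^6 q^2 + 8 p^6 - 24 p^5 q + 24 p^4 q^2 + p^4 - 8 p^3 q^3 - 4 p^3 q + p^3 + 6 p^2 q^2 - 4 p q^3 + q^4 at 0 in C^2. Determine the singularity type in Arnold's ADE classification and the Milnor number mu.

Type E_6, Milnor number mu = 6.

The Hessian of f at 0 has rank 0. Corank 2; j^3 = p^3 is a perfect cube, so E-series; the 4-jet and mu = 6 give E_6.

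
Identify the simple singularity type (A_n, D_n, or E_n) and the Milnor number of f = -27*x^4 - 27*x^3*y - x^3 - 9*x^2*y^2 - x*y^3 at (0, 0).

Type E7, Milnor number mu = 7.

The Hessian of f at 0 has rank 0. Corank 2; j^3 = -x^3 is a perfect cube, so E-series; the 4-jet and mu = 7 give E_7.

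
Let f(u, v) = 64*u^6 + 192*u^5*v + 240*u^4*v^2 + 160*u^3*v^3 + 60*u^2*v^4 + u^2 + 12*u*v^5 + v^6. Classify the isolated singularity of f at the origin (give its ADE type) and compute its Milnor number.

Type A_5, Milnor number mu = 5.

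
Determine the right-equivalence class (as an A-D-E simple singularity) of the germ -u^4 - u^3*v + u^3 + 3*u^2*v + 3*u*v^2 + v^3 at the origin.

E_7

The Hessian of f at 0 has rank 0. Corank 2; j^3 = (u + v)^3 is a perfect cube, so E-series; the 4-jet and mu = 7 give E_7.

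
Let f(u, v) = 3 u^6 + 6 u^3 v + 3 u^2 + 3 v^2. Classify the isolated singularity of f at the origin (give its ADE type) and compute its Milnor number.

Type A_{1}, Milnor number mu = 1.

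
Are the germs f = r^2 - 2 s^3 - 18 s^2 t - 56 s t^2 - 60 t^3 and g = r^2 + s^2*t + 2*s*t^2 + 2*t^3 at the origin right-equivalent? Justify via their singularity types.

Yes.

The Hessian of f at 0 is [[0, 0, 0], [0, 0, 0], [0, 0, 2]] with rank 1, so corank 2. A Groebner basis of the Jacobian ideal J(f) in C{s,t,r} is {t^3, s^2 - 26*t^2/3, s*t + 3*t^2, r}; counting standard monomials gives mu = 4. Corank 2; j^3 = -2*(s + 3*t)*(s^2 + 6*s*t + 10*t^2) splits into three distinct lines over C (the quadratic factor has nonzero discriminant), so D_4. The Hessian of g at 0 is [[0, 0, 0], [0, 0, 0], [0, 0, 2]] with rank 1, so corank 2. A Groebner basis of the Jacobian ideal J(g) in C{s,t,r} is {t^3, s^2 + 2*t^2, s*t + t^2, r}; counting standard monomials gives mu = 4. Corank 2; j^3 = t*(s^2 + 2*s*t + 2*t^2) splits into three distinct lines over C (the quadratic factor has nonzero discriminant), so D_4. Both have type D_4, hence right-equivalent.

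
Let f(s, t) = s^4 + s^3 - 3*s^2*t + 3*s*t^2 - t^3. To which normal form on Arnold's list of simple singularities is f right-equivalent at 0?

E_6

The Hessian of f at 0 is [[0, 0], [0, 0]] with rank 0, so corank 2. A Groebner basis of the Jacobian ideal J(f) in C{s,t} is {t^4, s*t^2 - 2*t^3/3, s^2 - 2*s*t + t^2}; counting standard monomials gives mu = 6. Corank 2; j^3 = (s - t)^3 is a perfect cube, so E-series; the 4-jet and mu = 6 give E_6.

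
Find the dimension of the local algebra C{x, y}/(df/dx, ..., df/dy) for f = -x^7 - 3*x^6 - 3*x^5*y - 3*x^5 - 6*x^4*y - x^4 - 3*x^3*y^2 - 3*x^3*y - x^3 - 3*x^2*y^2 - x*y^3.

7

The Hessian of f at 0 has rank 0. Corank 2; j^3 = -x^3 is a perfect cube, so E-series; the 4-jet and mu = 7 give E_7.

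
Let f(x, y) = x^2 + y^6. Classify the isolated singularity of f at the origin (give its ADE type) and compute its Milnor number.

Type A_{5}, Milnor number mu = 5.

The Hessian of f at 0 has rank 1. Corank 1: A-series; mu = 5 gives A_5.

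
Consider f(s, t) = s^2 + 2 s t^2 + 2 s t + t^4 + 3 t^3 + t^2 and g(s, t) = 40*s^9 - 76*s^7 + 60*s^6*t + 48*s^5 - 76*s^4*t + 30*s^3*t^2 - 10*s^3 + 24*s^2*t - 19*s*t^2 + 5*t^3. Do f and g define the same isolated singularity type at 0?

The Hessian of f at 0 has rank 1. Corank 1: A-series; mu = 2 gives A_2. The Hessian of g at 0 has rank 0. Corank 2; j^3 = -(s - t)*(10*s^2 - 14*s*t + 5*t^2) splits into three distinct lines over C (the quadratic factor has nonzero discriminant), so D_4. f is A_2 but g is D_4, hence not right-equivalent.

No.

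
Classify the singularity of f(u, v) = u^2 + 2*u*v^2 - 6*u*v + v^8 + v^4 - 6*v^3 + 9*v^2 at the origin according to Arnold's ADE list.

The Hessian of f at 0 is [[2, -6], [-6, 18]] with rank 1, so corank 1. A Groebner basis of the Jacobian ideal J(f) in C{u,v} is {u^4 + 54*u^3 - 378*u^2*v - 891*u^2 + 3402*u*v + 2187*u - 6561*v, u^3*v + 9*u^3 - 54*u^2*v - 108*u^2 + 405*u*v + 243*u - 729*v, u + v^2 - 3*v}; counting standard monomials gives mu = 7. Corank 1: A-series; mu = 7 gives A_7.

A_7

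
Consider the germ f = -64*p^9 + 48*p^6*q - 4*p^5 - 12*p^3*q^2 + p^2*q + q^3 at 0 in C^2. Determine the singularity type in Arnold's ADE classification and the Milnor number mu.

Type D_4, Milnor number mu = 4.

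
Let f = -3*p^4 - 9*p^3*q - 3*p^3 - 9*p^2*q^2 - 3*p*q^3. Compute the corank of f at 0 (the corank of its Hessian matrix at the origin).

2

Hessian at 0 has rank 0.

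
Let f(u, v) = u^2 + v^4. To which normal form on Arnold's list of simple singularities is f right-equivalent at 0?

A3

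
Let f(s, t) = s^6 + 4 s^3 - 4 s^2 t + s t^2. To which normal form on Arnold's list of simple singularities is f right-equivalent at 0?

The Hessian of f at 0 is [[0, 0], [0, 0]] with rank 0, so corank 2. A Groebner basis of the Jacobian ideal J(f) in C{s,t} is {-32*s*t/3 + t^5 + 16*t^2/3, s*t^2 - t^3/2, s^2 - s*t/2}; counting standard monomials gives mu = 7. Corank 2; j^3 = s*(2*s - t)^2 has shape L^2 M (L != M), so D-series; mu = 7 gives D_7.

D7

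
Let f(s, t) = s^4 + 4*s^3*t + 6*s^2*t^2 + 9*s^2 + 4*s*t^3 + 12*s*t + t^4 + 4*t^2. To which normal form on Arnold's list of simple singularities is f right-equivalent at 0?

A_3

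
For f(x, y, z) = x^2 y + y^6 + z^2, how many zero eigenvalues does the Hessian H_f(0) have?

2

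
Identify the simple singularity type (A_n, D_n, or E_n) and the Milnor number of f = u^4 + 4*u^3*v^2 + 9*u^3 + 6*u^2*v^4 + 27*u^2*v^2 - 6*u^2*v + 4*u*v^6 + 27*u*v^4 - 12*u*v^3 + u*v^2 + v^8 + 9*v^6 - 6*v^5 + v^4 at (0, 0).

Type D_5, Milnor number mu = 5.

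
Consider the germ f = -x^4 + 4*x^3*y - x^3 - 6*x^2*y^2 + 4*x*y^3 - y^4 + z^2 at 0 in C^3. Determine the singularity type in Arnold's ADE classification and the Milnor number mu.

The Hessian of f at 0 is [[0, 0, 0], [0, 0, 0], [0, 0, 2]] with rank 1, so corank 2. A Groebner basis of the Jacobian ideal J(f) in C{x,y,z} is {y^4, x*y^2 - y^3/3, x^2, z}; counting standard monomials gives mu = 6. Corank 2; j^3 = -x^3 is a perfect cube, so E-series; the 4-jet and mu = 6 give E_6.

Type E_6, Milnor number mu = 6.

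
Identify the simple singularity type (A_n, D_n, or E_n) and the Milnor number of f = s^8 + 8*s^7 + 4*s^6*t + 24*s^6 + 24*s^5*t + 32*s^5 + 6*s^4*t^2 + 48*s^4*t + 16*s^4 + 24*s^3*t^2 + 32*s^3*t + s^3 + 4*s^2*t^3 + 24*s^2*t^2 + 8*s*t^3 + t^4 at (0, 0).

Type E_{6}, Milnor number mu = 6.

The Hessian of f at 0 is [[0, 0], [0, 0]] with rank 0, so corank 2. A Groebner basis of the Jacobian ideal J(f) in C{s,t} is {t^4, s*t^2 + t^3/6, s^2}; counting standard monomials gives mu = 6. Corank 2; j^3 = s^3 is a perfect cube, so E-series; the 4-jet and mu = 6 give E_6.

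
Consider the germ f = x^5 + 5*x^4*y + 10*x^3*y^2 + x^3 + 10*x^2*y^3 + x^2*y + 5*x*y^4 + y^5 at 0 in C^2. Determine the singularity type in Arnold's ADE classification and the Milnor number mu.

Type D_{6}, Milnor number mu = 6.

The Hessian of f at 0 has rank 0. Corank 2; j^3 = x^2*(x + y) has shape L^2 M (L != M), so D-series; mu = 6 gives D_6.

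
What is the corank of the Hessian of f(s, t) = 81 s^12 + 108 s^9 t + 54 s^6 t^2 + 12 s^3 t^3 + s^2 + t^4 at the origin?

Hessian at 0 has rank 1.

1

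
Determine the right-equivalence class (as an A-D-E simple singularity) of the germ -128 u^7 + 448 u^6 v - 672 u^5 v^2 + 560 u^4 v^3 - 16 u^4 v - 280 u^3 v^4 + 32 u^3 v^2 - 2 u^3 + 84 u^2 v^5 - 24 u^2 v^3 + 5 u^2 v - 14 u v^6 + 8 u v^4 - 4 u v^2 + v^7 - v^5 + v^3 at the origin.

The Hessian of f at 0 is [[0, 0], [0, 0]] with rank 0, so corank 2. A Groebner basis of the Jacobian ideal J(f) in C{u,v} is {-u*v/11 + v^4 + v^2/11, u*v^2 - v^3, u^2 - 17*u*v/11 + 6*v^2/11}; counting standard monomials gives mu = 6. Corank 2; j^3 = -(u - v)^2*(2*u - v) has shape L^2 M (L != M), so D-series; mu = 6 gives D_6.

D_6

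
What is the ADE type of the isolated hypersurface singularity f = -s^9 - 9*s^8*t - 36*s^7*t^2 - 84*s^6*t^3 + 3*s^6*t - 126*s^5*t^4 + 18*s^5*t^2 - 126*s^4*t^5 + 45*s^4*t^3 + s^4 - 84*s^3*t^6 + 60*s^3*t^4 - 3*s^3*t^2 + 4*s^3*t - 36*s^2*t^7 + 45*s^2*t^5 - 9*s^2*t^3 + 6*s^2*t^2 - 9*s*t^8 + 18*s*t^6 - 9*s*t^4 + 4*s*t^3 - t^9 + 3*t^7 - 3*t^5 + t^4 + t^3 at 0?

E_{6}

The Hessian of f at 0 is [[0, 0], [0, 0]] with rank 0, so corank 2. A Groebner basis of the Jacobian ideal J(f) in C{s,t} is {s^3 + 3*s^2*t, t^2}; counting standard monomials gives mu = 6. Corank 2; j^3 = t^3 is a perfect cube, so E-series; the 4-jet and mu = 6 give E_6.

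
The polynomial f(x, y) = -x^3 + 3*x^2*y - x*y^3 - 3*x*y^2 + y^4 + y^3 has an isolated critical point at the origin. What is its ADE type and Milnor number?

The Hessian of f at 0 is [[0, 0], [0, 0]] with rank 0, so corank 2. A Groebner basis of the Jacobian ideal J(f) in C{x,y} is {x^3 - 3*x^2*y - 6*x^2 + 12*x*y - 6*y^2, 3*x^2 + x*y^2 - 6*x*y + 3*y^2, 3*x^2 - 6*x*y + y^3 + 3*y^2}; counting standard monomials gives mu = 7. Corank 2; j^3 = -(x - y)^3 is a perfect cube, so E-series; the 4-jet and mu = 7 give E_7.

Type E_{7}, Milnor number mu = 7.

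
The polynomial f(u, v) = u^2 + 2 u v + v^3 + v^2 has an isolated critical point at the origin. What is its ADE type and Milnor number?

The Hessian of f at 0 has rank 1. Corank 1: A-series; mu = 2 gives A_2.

Type A_2, Milnor number mu = 2.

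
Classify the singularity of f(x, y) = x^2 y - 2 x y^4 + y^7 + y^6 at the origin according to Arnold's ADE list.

D7

The Hessian of f at 0 has rank 0. Corank 2; j^3 = x^2*y has shape L^2 M (L != M), so D-series; mu = 7 gives D_7.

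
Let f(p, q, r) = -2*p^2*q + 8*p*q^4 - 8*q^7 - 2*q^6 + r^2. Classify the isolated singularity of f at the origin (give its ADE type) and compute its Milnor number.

Type D_7, Milnor number mu = 7.

The Hessian of f at 0 has rank 1. Corank 2; j^3 = -2*p^2*q has shape L^2 M (L != M), so D-series; mu = 7 gives D_7.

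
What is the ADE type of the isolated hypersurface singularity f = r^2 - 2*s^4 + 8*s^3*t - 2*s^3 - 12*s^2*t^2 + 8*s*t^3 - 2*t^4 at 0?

E_6

The Hessian of f at 0 has rank 1. Corank 2; j^3 = -2*s^3 is a perfect cube, so E-series; the 4-jet and mu = 6 give E_6.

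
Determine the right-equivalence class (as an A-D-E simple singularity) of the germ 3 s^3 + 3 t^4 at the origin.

The Hessian of f at 0 has rank 0. Corank 2; j^3 = 3*s^3 is a perfect cube, so E-series; the 4-jet and mu = 6 give E_6.

E_6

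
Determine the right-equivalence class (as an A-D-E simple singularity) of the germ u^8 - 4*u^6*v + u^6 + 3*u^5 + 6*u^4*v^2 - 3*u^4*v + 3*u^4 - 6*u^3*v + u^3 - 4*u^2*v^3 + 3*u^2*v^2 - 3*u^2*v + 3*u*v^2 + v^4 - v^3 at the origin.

The Hessian of f at 0 is [[0, 0], [0, 0]] with rank 0, so corank 2. A Groebner basis of the Jacobian ideal J(f) in C{u,v} is {u^3 + 3*u^2/2 - 3*u*v + 3*v^2/2, u^2*v + u^2 - 2*u*v + v^2, u^2/2 + u*v^2 - u*v + v^2/2, v^3}; counting standard monomials gives mu = 6. Corank 2; j^3 = (u - v)^3 is a perfect cube, so E-series; the 4-jet and mu = 6 give E_6.

E_6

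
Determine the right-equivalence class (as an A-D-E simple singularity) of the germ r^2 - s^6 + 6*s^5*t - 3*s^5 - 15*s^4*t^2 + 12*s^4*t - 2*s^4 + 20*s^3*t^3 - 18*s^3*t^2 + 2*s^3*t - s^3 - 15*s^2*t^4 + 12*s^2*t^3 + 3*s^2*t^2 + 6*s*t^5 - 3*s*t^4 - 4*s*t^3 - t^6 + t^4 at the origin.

The Hessian of f at 0 is [[0, 0, 0], [0, 0, 0], [0, 0, 2]] with rank 1, so corank 2. A Groebner basis of the Jacobian ideal J(f) in C{s,t,r} is {s^3, s^2*t, s^2/2 + s*t^2, 3*s^2/2 + t^3, r}; counting standard monomials gives mu = 6. Corank 2; j^3 = -s^3 is a perfect cube, so E-series; the 4-jet and mu = 6 give E_6.

E_6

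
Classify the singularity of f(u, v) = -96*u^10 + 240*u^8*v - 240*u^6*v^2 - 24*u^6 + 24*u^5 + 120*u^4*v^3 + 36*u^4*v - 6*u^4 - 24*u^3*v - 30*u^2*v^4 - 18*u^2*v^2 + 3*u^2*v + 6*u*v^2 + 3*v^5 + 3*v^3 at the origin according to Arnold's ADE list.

The Hessian of f at 0 has rank 0. Corank 2; j^3 = 3*v*(u + v)^2 has shape L^2 M (L != M), so D-series; mu = 6 gives D_6.

D_{6}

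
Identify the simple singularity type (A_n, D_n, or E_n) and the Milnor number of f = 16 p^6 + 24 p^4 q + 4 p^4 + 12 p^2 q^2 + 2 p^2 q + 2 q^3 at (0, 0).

The Hessian of f at 0 has rank 0. Corank 2; j^3 = 2*q*(p^2 + q^2) splits into three distinct lines over C (the quadratic factor has nonzero discriminant), so D_4.

Type D_4, Milnor number mu = 4.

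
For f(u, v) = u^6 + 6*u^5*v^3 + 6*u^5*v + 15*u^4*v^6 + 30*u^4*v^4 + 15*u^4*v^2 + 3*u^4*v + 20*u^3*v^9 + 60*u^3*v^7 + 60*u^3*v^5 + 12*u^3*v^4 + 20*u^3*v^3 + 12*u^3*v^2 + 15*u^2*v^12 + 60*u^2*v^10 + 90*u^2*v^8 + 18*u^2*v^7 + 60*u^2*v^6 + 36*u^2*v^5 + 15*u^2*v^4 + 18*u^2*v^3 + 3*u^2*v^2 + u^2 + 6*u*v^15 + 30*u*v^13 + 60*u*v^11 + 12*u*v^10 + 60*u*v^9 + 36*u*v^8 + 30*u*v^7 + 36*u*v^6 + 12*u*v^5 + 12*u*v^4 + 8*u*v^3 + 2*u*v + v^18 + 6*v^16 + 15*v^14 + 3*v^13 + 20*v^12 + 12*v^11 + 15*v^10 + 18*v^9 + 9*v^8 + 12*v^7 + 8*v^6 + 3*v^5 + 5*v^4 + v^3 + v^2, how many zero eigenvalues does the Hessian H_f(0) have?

The Hessian at 0 is [[2, 2], [2, 2]] of rank 1; hence corank 1.

1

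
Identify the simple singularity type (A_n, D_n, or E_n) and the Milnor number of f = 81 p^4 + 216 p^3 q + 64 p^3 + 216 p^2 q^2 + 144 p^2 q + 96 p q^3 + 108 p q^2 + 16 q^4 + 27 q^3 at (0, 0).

The Hessian of f at 0 is [[0, 0], [0, 0]] with rank 0, so corank 2. A Groebner basis of the Jacobian ideal J(f) in C{p,q} is {q^4, p*q^2 + 13*q^3/18, p^2 + 3*p*q/2 + 9*q^2/16}; counting standard monomials gives mu = 6. Corank 2; j^3 = (4*p + 3*q)^3 is a perfect cube, so E-series; the 4-jet and mu = 6 give E_6.

Type E_{6}, Milnor number mu = 6.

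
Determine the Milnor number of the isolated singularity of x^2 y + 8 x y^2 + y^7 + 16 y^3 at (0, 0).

8

The Hessian of f at 0 is [[0, 0], [0, 0]] with rank 0, so corank 2. A Groebner basis of the Jacobian ideal J(f) in C{x,y} is {x^2/7 + y^6 - 16*y^2/7, x^3 + 64*y^3, x*y + 4*y^2}; counting standard monomials gives mu = 8. Corank 2; j^3 = y*(x + 4*y)^2 has shape L^2 M (L != M), so D-series; mu = 8 gives D_8.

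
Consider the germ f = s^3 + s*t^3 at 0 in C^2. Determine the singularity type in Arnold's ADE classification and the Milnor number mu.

Type E_{7}, Milnor number mu = 7.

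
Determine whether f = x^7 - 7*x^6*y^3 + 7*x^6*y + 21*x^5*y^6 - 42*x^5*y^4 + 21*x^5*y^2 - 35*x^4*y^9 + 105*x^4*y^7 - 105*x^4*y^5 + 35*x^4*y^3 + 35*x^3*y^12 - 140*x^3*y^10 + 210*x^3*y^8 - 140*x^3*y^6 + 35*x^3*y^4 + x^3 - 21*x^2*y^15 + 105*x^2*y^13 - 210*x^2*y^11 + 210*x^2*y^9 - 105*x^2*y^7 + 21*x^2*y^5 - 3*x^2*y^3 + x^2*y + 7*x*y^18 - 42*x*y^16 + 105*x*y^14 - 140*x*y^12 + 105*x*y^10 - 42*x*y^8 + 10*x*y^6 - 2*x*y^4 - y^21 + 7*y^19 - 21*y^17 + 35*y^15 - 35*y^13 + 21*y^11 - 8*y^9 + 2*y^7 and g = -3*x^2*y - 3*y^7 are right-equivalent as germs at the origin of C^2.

The Hessian of f at 0 is [[0, 0], [0, 0]] with rank 0, so corank 2. A Groebner basis of the Jacobian ideal J(f) in C{x,y} is {x^2/6 + x*y^3, -7*x^2/6 - x*y + y^4, x^3, x^2*y}; counting standard monomials gives mu = 8. Corank 2; j^3 = x^2*(x + y) has shape L^2 M (L != M), so D-series; mu = 8 gives D_8. The Hessian of g at 0 is [[0, 0], [0, 0]] with rank 0, so corank 2. A Groebner basis of the Jacobian ideal J(g) in C{x,y} is {x^2/7 + y^6, x^3, x*y}; counting standard monomials gives mu = 8. Corank 2; j^3 = -3*x^2*y has shape L^2 M (L != M), so D-series; mu = 8 gives D_8. Both have type D_8, hence right-equivalent.

Yes.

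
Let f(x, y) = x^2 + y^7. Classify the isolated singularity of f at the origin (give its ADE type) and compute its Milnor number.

The Hessian of f at 0 has rank 1. Corank 1: A-series; mu = 6 gives A_6.

Type A_6, Milnor number mu = 6.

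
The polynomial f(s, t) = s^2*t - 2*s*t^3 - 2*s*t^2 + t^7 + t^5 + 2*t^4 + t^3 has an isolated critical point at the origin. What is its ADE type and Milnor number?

Type D8, Milnor number mu = 8.

The Hessian of f at 0 is [[0, 0], [0, 0]] with rank 0, so corank 2. A Groebner basis of the Jacobian ideal J(f) in C{s,t} is {s^2*t^2 - 2*s^2*t + s^2/7 + 20*s*t^2/7 - 8*s*t/7 + t^2, s^3 - 3*s^2*t + s^2/7 + 20*s*t^2/7 - 8*s*t/7 + t^2, -s*t + t^3 + t^2}; counting standard monomials gives mu = 8. Corank 2; j^3 = t*(s - t)^2 has shape L^2 M (L != M), so D-series; mu = 8 gives D_8.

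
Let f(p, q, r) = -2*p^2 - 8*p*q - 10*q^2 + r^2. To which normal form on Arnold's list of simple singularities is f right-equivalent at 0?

A_{1}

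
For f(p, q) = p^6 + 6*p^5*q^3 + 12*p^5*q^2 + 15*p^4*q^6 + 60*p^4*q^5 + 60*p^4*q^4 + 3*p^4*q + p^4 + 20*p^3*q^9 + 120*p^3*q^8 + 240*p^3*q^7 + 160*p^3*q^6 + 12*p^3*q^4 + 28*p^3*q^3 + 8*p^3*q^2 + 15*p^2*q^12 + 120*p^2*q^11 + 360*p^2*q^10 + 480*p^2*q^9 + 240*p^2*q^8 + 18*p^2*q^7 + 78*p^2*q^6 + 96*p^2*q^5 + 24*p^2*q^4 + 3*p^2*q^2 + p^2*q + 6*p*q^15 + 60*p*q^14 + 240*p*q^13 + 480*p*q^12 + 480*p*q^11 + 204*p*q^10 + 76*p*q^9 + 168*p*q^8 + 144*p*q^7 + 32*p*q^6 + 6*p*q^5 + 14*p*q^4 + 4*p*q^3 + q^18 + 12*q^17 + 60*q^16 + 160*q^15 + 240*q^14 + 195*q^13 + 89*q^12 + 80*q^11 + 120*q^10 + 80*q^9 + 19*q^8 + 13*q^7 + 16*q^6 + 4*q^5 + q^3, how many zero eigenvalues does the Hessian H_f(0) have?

2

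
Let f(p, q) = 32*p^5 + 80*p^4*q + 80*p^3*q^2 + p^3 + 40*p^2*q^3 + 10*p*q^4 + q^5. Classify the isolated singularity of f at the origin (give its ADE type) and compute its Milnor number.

Type E_{8}, Milnor number mu = 8.

The Hessian of f at 0 is [[0, 0], [0, 0]] with rank 0, so corank 2. A Groebner basis of the Jacobian ideal J(f) in C{p,q} is {q^5, p*q^3 + q^4/8, p^2}; counting standard monomials gives mu = 8. Corank 2; j^3 = p^3 is a perfect cube, so E-series; the 5-jet and mu = 8 give E_8.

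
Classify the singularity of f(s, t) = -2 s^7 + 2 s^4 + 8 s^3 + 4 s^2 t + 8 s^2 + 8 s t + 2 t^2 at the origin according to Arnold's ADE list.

A_6

The Hessian of f at 0 has rank 1. Corank 1: A-series; mu = 6 gives A_6.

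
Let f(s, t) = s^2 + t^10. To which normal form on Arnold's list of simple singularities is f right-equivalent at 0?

The Hessian of f at 0 has rank 1. Corank 1: A-series; mu = 9 gives A_9.

A9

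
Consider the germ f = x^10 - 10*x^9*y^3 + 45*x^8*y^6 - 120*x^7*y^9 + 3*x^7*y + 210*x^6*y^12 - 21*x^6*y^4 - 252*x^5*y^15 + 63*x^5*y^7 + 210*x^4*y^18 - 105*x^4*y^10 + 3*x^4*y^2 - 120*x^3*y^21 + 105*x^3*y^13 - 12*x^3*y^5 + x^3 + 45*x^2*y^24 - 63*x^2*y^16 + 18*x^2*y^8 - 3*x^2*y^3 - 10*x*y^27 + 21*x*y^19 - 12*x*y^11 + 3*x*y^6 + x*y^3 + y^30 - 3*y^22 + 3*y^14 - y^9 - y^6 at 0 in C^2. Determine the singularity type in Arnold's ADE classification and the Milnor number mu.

The Hessian of f at 0 has rank 0. Corank 2; j^3 = x^3 is a perfect cube, so E-series; the 4-jet and mu = 7 give E_7.

Type E_{7}, Milnor number mu = 7.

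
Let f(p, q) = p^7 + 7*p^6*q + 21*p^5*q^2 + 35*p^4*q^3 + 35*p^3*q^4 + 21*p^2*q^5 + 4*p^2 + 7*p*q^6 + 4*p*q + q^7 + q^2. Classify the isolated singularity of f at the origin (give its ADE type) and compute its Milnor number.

The Hessian of f at 0 has rank 1. Corank 1: A-series; mu = 6 gives A_6.

Type A_6, Milnor number mu = 6.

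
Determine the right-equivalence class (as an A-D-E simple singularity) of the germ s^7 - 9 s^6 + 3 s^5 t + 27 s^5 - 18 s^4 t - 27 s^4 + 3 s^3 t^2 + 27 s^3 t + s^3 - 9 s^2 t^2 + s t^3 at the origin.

The Hessian of f at 0 is [[0, 0], [0, 0]] with rank 0, so corank 2. A Groebner basis of the Jacobian ideal J(f) in C{s,t} is {s^2/3 + t^4 + t^3/9, s^3, s^2*t - s^2/9 - t^3/27, -2*s^2/3 + s*t^2 - 2*t^3/9}; counting standard monomials gives mu = 7. Corank 2; j^3 = s^3 is a perfect cube, so E-series; the 4-jet and mu = 7 give E_7.

E_{7}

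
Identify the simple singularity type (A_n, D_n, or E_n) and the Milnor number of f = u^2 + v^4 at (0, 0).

Type A3, Milnor number mu = 3.

The Hessian of f at 0 is [[2, 0], [0, 0]] with rank 1, so corank 1. A Groebner basis of the Jacobian ideal J(f) in C{u,v} is {v^3, u}; counting standard monomials gives mu = 3. Corank 1: A-series; mu = 3 gives A_3.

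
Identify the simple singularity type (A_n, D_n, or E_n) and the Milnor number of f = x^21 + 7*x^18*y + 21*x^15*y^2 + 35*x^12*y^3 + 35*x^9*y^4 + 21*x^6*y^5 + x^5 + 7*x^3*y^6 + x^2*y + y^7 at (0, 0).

The Hessian of f at 0 is [[0, 0], [0, 0]] with rank 0, so corank 2. A Groebner basis of the Jacobian ideal J(f) in C{x,y} is {x^2/7 + y^6, x^3, x*y}; counting standard monomials gives mu = 8. Corank 2; j^3 = x^2*y has shape L^2 M (L != M), so D-series; mu = 8 gives D_8.

Type D8, Milnor number mu = 8.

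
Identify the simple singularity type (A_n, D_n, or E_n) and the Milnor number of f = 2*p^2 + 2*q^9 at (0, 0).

Type A_8, Milnor number mu = 8.

The Hessian of f at 0 is [[4, 0], [0, 0]] with rank 1, so corank 1. A Groebner basis of the Jacobian ideal J(f) in C{p,q} is {q^8, p}; counting standard monomials gives mu = 8. Corank 1: A-series; mu = 8 gives A_8.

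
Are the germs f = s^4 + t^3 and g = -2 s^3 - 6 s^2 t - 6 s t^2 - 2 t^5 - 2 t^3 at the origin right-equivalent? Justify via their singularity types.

The Hessian of f at 0 has rank 0. Corank 2; j^3 = t^3 is a perfect cube, so E-series; the 4-jet and mu = 6 give E_6. The Hessian of g at 0 has rank 0. Corank 2; j^3 = -2*(s + t)^3 is a perfect cube, so E-series; the 5-jet and mu = 8 give E_8. f is E_6 but g is E_8, hence not right-equivalent.

No.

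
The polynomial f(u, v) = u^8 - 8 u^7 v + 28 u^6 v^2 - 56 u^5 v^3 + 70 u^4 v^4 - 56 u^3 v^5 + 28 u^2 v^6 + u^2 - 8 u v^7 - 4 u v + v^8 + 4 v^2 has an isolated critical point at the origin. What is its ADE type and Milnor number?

The Hessian of f at 0 is [[2, -4], [-4, 8]] with rank 1, so corank 1. A Groebner basis of the Jacobian ideal J(f) in C{u,v} is {v^7, u - 2*v}; counting standard monomials gives mu = 7. Corank 1: A-series; mu = 7 gives A_7.

Type A_{7}, Milnor number mu = 7.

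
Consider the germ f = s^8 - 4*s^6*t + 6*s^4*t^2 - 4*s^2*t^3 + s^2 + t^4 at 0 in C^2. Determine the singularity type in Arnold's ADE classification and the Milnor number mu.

The Hessian of f at 0 is [[2, 0], [0, 0]] with rank 1, so corank 1. A Groebner basis of the Jacobian ideal J(f) in C{s,t} is {t^3, s}; counting standard monomials gives mu = 3. Corank 1: A-series; mu = 3 gives A_3.

Type A_3, Milnor number mu = 3.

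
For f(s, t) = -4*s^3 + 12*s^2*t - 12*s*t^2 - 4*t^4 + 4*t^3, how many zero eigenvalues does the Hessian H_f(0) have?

2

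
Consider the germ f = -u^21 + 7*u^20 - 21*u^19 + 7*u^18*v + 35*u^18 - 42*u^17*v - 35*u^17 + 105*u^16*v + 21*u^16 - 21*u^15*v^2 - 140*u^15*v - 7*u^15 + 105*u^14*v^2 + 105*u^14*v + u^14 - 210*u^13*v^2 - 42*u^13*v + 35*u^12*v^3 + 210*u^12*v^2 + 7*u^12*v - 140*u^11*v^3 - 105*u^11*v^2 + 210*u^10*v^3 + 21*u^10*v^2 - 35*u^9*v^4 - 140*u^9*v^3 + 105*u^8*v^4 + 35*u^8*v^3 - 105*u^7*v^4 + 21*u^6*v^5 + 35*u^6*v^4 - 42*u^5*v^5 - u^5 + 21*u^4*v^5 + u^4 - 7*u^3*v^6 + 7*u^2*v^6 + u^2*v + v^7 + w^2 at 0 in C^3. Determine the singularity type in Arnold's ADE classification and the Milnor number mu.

Type D_{8}, Milnor number mu = 8.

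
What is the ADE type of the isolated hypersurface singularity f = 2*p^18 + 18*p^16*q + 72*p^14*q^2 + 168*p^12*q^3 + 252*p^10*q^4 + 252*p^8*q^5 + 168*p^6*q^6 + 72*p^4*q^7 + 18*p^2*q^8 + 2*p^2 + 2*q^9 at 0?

A8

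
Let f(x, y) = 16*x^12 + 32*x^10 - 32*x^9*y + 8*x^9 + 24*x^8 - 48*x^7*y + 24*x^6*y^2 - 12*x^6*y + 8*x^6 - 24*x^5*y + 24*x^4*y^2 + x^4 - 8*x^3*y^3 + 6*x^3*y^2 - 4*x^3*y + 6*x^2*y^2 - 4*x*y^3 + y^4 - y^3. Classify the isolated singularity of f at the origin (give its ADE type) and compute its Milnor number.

Type E_{6}, Milnor number mu = 6.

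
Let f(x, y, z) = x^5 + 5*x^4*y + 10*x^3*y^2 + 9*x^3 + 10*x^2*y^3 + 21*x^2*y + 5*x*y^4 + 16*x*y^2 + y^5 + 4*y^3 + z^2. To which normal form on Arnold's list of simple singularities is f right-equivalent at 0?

D_{6}

The Hessian of f at 0 has rank 1. Corank 2; j^3 = (x + y)*(3*x + 2*y)^2 has shape L^2 M (L != M), so D-series; mu = 6 gives D_6.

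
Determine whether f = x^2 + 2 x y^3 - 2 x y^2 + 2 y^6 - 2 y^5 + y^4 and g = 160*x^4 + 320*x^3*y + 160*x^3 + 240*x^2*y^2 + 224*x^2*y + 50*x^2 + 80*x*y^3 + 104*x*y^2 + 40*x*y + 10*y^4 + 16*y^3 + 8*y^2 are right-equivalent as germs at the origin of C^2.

The Hessian of f at 0 has rank 1. Corank 1: A-series; mu = 5 gives A_5. The Hessian of g at 0 has rank 1. Corank 1: A-series; mu = 3 gives A_3. f is A_5 but g is A_3, hence not right-equivalent.

No.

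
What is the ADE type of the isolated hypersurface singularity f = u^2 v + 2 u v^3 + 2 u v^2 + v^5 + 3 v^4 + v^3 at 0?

D_5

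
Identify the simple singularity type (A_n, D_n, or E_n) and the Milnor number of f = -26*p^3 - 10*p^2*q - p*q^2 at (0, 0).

The Hessian of f at 0 has rank 0. Corank 2; j^3 = -p*(26*p^2 + 10*p*q + q^2) splits into three distinct lines over C (the quadratic factor has nonzero discriminant), so D_4.

Type D_{4}, Milnor number mu = 4.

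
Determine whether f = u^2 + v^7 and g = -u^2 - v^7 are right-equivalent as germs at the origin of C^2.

The Hessian of f at 0 has rank 1. Corank 1: A-series; mu = 6 gives A_6. The Hessian of g at 0 has rank 1. Corank 1: A-series; mu = 6 gives A_6. Both have type A_6, hence right-equivalent.

Yes.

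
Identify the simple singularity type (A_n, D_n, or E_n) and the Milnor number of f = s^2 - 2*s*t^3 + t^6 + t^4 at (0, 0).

Type A_{3}, Milnor number mu = 3.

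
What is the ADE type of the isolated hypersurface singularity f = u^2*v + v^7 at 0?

The Hessian of f at 0 is [[0, 0], [0, 0]] with rank 0, so corank 2. A Groebner basis of the Jacobian ideal J(f) in C{u,v} is {u^2/7 + v^6, u^3, u*v}; counting standard monomials gives mu = 8. Corank 2; j^3 = u^2*v has shape L^2 M (L != M), so D-series; mu = 8 gives D_8.

D_{8}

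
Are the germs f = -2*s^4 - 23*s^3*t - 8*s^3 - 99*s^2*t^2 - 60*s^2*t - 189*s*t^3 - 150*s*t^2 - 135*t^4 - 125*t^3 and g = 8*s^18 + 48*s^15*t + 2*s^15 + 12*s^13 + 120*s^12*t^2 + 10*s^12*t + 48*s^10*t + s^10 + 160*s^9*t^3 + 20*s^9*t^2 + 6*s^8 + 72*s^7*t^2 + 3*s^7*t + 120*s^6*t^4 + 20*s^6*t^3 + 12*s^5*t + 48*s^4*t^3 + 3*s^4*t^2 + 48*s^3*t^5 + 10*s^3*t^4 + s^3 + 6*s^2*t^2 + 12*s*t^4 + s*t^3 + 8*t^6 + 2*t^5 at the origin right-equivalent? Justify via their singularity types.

The Hessian of f at 0 is [[0, 0], [0, 0]] with rank 0, so corank 2. A Groebner basis of the Jacobian ideal J(f) in C{s,t} is {768*s^2 + 3840*s*t + t^4 + 8*t^3 + 4800*t^2, s^3 + 660*s^2 + 3300*s*t + 45*t^3/2 + 4125*t^2, s^2*t - 168*s^2 - 840*s*t - 8*t^3 - 1050*t^2, 32*s^2 + s*t^2 + 160*s*t + 17*t^3/6 + 200*t^2}; counting standard monomials gives mu = 7. Corank 2; j^3 = -(2*s + 5*t)^3 is a perfect cube, so E-series; the 4-jet and mu = 7 give E_7. The Hessian of g at 0 is [[0, 0], [0, 0]] with rank 0, so corank 2. A Groebner basis of the Jacobian ideal J(g) in C{s,t} is {-s^2/4 + t^4 - t^3/12, s^3, s^2*t + s^2/12 + t^3/36, s^2/2 + s*t^2 + t^3/6}; counting standard monomials gives mu = 7. Corank 2; j^3 = s^3 is a perfect cube, so E-series; the 4-jet and mu = 7 give E_7. Both have type E_7, hence right-equivalent.

Yes.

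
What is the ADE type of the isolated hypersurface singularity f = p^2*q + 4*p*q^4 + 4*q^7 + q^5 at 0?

The Hessian of f at 0 has rank 0. Corank 2; j^3 = p^2*q has shape L^2 M (L != M), so D-series; mu = 6 gives D_6.

D6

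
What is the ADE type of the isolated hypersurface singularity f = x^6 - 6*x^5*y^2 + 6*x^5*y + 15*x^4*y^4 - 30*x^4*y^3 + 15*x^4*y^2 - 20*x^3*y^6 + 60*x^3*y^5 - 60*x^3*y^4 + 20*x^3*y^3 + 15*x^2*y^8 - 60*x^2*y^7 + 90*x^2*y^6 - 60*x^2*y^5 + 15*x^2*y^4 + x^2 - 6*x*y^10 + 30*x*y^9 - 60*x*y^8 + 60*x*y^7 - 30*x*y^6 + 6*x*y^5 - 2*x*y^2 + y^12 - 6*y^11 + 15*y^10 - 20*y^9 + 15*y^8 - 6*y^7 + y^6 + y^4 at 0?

A_5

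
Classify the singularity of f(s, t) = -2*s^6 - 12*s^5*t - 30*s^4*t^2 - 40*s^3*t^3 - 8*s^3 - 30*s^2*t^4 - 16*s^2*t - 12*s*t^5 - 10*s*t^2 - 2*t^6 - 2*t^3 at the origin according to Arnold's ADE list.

D_{7}

The Hessian of f at 0 is [[0, 0], [0, 0]] with rank 0, so corank 2. A Groebner basis of the Jacobian ideal J(f) in C{s,t} is {-32*s*t/3 + t^5 - 16*t^2/3, s*t^2 + t^3/2, s^2 + 3*s*t/2 + t^2/2}; counting standard monomials gives mu = 7. Corank 2; j^3 = -2*(s + t)*(2*s + t)^2 has shape L^2 M (L != M), so D-series; mu = 7 gives D_7.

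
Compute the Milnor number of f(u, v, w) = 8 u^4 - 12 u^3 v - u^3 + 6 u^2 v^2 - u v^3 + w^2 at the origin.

7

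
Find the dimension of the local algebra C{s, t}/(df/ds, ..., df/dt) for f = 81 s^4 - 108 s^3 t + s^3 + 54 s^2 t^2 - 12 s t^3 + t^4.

The Hessian of f at 0 has rank 0. Corank 2; j^3 = s^3 is a perfect cube, so E-series; the 4-jet and mu = 6 give E_6.

6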